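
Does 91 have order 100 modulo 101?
p - 1 = 100 has prime divisors 2, 5. Check 91^(100/q) mod 101 for each: 91^(100/2) = 91^50 ≡ 100, 91^(100/5) = 91^20 ≡ 1 (mod 101). Since 91^20 ≡ 1 (mod 101), the order of 91 divides 20 (in fact the order is 4) ≠ 100, so it is not a primitive root.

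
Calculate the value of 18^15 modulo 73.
Using repeated squaring. 15 = 8 + 4 + 2 + 1 (binary 1111). Repeated squaring mod 73: 18^1 ≡ 18; 18^2 ≡ 18² = 324 ≡ 32; 18^4 ≡ 32² = 1024 ≡ 2; 18^8 ≡ 2² = 4 ≡ 4. Multiply: 18^15 = 18^8 × 18^4 × 18^2 × 18^1 ≡ 4 × 2 × 32 × 18 (mod 73): 4 × 2 = 8 ≡ 8; 8 × 32 = 256 ≡ 37; 37 × 18 = 666 ≡ 9. So 18^15 ≡ 9 (mod 73).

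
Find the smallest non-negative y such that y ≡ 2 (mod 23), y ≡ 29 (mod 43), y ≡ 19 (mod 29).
3383

Using the Chinese Remainder Theorem:
M = product of moduli = 28681
For equation 1: M_1 = 1247, 1247 ≡ 5 (mod 23), inverse of 1247 mod 23 is 14 (check: 5 × 14 = 70 ≡ 1 (mod 23))
For equation 2: M_2 = 667, 667 ≡ 22 (mod 43), inverse of 667 mod 43 is 2 (check: 22 × 2 = 44 ≡ 1 (mod 43))
For equation 3: M_3 = 989, 989 ≡ 3 (mod 29), inverse of 989 mod 29 is 10 (check: 3 × 10 = 30 ≡ 1 (mod 29))
Combine: y ≡ Σ r_i×M_i×(M_i⁻¹ mod m_i) = 2×1247×14 + 29×667×2 + 19×989×10 = 34916 + 38686 + 187910 = 261512
261512 mod 28681 = 3383
y ≡ 3383 (mod 28681)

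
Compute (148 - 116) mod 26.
6

(148 - 116) = 32
32 mod 26 = 6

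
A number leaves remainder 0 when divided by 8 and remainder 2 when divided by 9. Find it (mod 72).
M = 8 × 9 = 72. M₁ = 9, y₁ ≡ 1 (mod 8). M₂ = 8, y₂ ≡ 8 (mod 9). r = 0×9×1 + 2×8×8 ≡ 56 (mod 72)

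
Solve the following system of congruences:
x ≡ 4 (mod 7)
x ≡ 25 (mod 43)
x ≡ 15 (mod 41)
3336

Using the Chinese Remainder Theorem:
M = product of moduli = 12341
For equation 1: M_1 = 1763, 1763 ≡ 6 (mod 7), inverse of 1763 mod 7 is 6 (check: 6 × 6 = 36 ≡ 1 (mod 7))
For equation 2: M_2 = 287, 287 ≡ 29 (mod 43), inverse of 287 mod 43 is 3 (check: 29 × 3 = 87 ≡ 1 (mod 43))
For equation 3: M_3 = 301, 301 ≡ 14 (mod 41), inverse of 301 mod 41 is 3 (check: 14 × 3 = 42 ≡ 1 (mod 41))
Combine: x ≡ Σ r_i×M_i×(M_i⁻¹ mod m_i) = 4×1763×6 + 25×287×3 + 15×301×3 = 42312 + 21525 + 13545 = 77382
77382 mod 12341 = 3336
x ≡ 3336 (mod 12341)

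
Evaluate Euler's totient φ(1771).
1320

Prime factorization: 1771 = 7 × 11 × 23
Using the formula φ(n) = n × Π(1 - 1/p) for each prime factor p:
φ(1771) = 1771 × (1 - 1/7) × (1 - 1/11) × (1 - 1/23)
φ(1771) = 1320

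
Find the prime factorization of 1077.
3 × 359

Divide by primes starting from smallest:
1077 ÷ 3 = 359
359 ÷ 359 = 1

1077 = 3 × 359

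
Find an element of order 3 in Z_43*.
6 has order 3 mod 43 since 6^{3} ≡ 1 (mod 43) and no smaller power works.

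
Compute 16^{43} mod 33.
4

Using successive squaring:
Binary expansion of 43: 101011
Powers of 16 mod 33 (each is the square of the previous):
  16^1 ≡ 16 (mod 33)
  16^2 ≡ 16² = 256 ≡ 25 (mod 33)
  16^4 ≡ 25² = 625 ≡ 31 (mod 33)
  16^8 ≡ 31² = 961 ≡ 4 (mod 33)
  16^16 ≡ 4² = 16 ≡ 16 (mod 33)
  16^32 ≡ 16² = 256 ≡ 25 (mod 33)
43 = 32 + 8 + 2 + 1, so 16^43 = 16^32 × 16^8 × 16^2 × 16^1 ≡ 25 × 4 × 25 × 16 (mod 33)
Multiplying step by step:
  25 × 4 = 100 ≡ 1 (mod 33)
  1 × 25 = 25 ≡ 25 (mod 33)
  25 × 16 = 400 ≡ 4 (mod 33)
Result: 16^43 ≡ 4 (mod 33)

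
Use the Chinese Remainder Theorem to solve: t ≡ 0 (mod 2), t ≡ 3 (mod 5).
M = 2 × 5 = 10. M₁ = 5, y₁ ≡ 1 (mod 2). M₂ = 2, y₂ ≡ 3 (mod 5). t = 0×5×1 + 3×2×3 ≡ 8 (mod 10)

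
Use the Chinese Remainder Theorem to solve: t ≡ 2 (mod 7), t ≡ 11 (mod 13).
M = 7 × 13 = 91. M₁ = 13, y₁ ≡ 6 (mod 7). M₂ = 7, y₂ ≡ 2 (mod 13). t = 2×13×6 + 11×7×2 ≡ 37 (mod 91)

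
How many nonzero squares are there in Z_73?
For prime 73, there are (p-1)/2 = (73-1)/2 = 36 quadratic residues (excluding 0).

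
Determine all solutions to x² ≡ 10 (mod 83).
The square roots of 10 mod 83 are 33 and 50. Verify: 33² = 1089 ≡ 10 (mod 83)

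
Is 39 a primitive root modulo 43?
p - 1 = 42 has prime divisors 2, 3, 7. Check 39^(42/q) mod 43 for each: 39^(42/2) = 39^21 ≡ 42, 39^(42/3) = 39^14 ≡ 1, 39^(42/7) = 39^6 ≡ 11 (mod 43). Since 39^14 ≡ 1 (mod 43), the order of 39 divides 14 (in fact the order is 14) ≠ 42, so it is not a primitive root.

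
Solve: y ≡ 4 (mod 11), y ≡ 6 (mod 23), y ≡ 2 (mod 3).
M = 11 × 23 × 3 = 759. M₁ = 69, y₁ ≡ 4 (mod 11). M₂ = 33, y₂ ≡ 7 (mod 23). M₃ = 253, y₃ ≡ 1 (mod 3). y = 4×69×4 + 6×33×7 + 2×253×1 ≡ 719 (mod 759)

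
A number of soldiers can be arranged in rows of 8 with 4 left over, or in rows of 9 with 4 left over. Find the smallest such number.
M = 8 × 9 = 72. M₁ = 9, y₁ ≡ 1 (mod 8). M₂ = 8, y₂ ≡ 8 (mod 9). m = 4×9×1 + 4×8×8 ≡ 4 (mod 72). The smallest positive such number is 4.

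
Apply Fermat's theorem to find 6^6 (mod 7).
By Fermat's Little Theorem, 6^{6} ≡ 1 (mod 7) since 7 is prime and gcd(6, 7) = 1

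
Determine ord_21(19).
Powers of 19 mod 21: 19^1≡19, 19^2≡4, 19^3≡13, 19^4≡16, 19^5≡10, 19^6≡1. Order = 6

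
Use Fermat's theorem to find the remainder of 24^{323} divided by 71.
49

By Fermat's Little Theorem, a^(p-1) ≡ 1 (mod p) for prime p and gcd(a, p) = 1
Here p = 71, so 24^70 ≡ 1 (mod 71)
We can reduce the exponent: 323 mod 70 = 43
So 24^323 ≡ 24^43 (mod 71)
Computing: 24^43 mod 71 = 49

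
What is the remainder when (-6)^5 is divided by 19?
(-6) ≡ 13 (mod 19). 5 = 4 + 1 (binary 101). Repeated squaring mod 19: 13^1 ≡ 13; 13^2 ≡ 13² = 169 ≡ 17; 13^4 ≡ 17² = 289 ≡ 4. Multiply: (-6)^5 ≡ 13^4 × 13^1 ≡ 4 × 13 (mod 19): 4 × 13 = 52 ≡ 14. So (-6)^5 ≡ 14 (mod 19).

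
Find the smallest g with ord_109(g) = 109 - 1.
p - 1 = 108 has prime divisors 2, 3. h is a primitive root mod 109 iff h^(108/q) ≢ 1 (mod 109) for each such q.
h = 2: 2^54 ≡ 108, 2^36 ≡ 1 (mod 109); 2^36 ≡ 1, so not a primitive root.
h = 3: 3^54 ≡ 1, 3^36 ≡ 63 (mod 109); 3^54 ≡ 1, so not a primitive root.
h = 4: 4^54 ≡ 1, 4^36 ≡ 1 (mod 109); 4^54 ≡ 1, so not a primitive root.
h = 5: 5^54 ≡ 1, 5^36 ≡ 63 (mod 109); 5^54 ≡ 1, so not a primitive root.
h = 6: 6^54 ≡ 108, 6^36 ≡ 63 (mod 109); none is 1, so 6 has order 108 and is a primitive root.
The smallest primitive root mod 109 is g = 6.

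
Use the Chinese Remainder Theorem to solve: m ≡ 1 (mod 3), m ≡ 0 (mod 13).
M = 3 × 13 = 39. M₁ = 13, y₁ ≡ 1 (mod 3). M₂ = 3, y₂ ≡ 9 (mod 13). m = 1×13×1 + 0×3×9 ≡ 13 (mod 39)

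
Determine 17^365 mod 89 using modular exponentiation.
Using Fermat: 17^{88} ≡ 1 (mod 89). 365 ≡ 13 (mod 88). So 17^{365} ≡ 17^{13} ≡ 53 (mod 89)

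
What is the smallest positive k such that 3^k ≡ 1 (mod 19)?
Powers of 3 mod 19: 3^1≡3, 3^2≡9, 3^3≡8, 3^4≡5, 3^5≡15, 3^6≡7, 3^7≡2, 3^8≡6, 3^9≡18, 3^10≡16, 3^11≡10, 3^12≡11, 3^13≡14, 3^14≡4, 3^15≡12, 3^16≡17, 3^17≡13, 3^18≡1. Order = 18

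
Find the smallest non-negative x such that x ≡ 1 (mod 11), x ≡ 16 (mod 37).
386

Using the Chinese Remainder Theorem:
M = product of moduli = 407
For equation 1: M_1 = 37, 37 ≡ 4 (mod 11), inverse of 37 mod 11 is 3 (check: 4 × 3 = 12 ≡ 1 (mod 11))
For equation 2: M_2 = 11, 11 ≡ 11 (mod 37), inverse of 11 mod 37 is 27 (check: 11 × 27 = 297 ≡ 1 (mod 37))
Combine: x ≡ Σ r_i×M_i×(M_i⁻¹ mod m_i) = 1×37×3 + 16×11×27 = 111 + 4752 = 4863
4863 mod 407 = 386
x ≡ 386 (mod 407)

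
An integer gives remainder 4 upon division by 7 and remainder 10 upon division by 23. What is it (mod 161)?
M = 7 × 23 = 161. M₁ = 23, y₁ ≡ 4 (mod 7). M₂ = 7, y₂ ≡ 10 (mod 23). k = 4×23×4 + 10×7×10 ≡ 102 (mod 161). The smallest positive such number is 102.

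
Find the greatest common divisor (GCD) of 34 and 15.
1

Using the Euclidean algorithm:
34 = 2 × 15 + 4
15 = 3 × 4 + 3
4 = 1 × 3 + 1
3 = 3 × 1 + 0

GCD(34, 15) = 1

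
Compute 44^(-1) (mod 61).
43

Using Extended Euclidean Algorithm:
gcd(44, 61) = 1
Bezout coefficients: 44 × -18 + 61 × 13 = 1
So 44 × -18 ≡ 1 (mod 61)
The inverse is -18 mod 61 = 43
Verification: 44 × 43 = 1892 = 31 × 61 + 1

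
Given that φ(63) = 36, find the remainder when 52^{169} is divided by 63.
By Euler: 52^{36} ≡ 1 (mod 63) since gcd(52, 63) = 1. 169 = 4×36 + 25. So 52^{169} ≡ 52^{25} ≡ 52 (mod 63)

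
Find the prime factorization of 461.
461

Divide by primes starting from smallest:
461 ÷ 461 = 1

461 = 461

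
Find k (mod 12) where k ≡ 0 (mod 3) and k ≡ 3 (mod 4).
M = 3 × 4 = 12. M₁ = 4, y₁ ≡ 1 (mod 3). M₂ = 3, y₂ ≡ 3 (mod 4). k = 0×4×1 + 3×3×3 ≡ 3 (mod 12)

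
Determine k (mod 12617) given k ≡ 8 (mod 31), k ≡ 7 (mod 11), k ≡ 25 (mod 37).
876

Using the Chinese Remainder Theorem:
M = product of moduli = 12617
For equation 1: M_1 = 407, 407 ≡ 4 (mod 31), inverse of 407 mod 31 is 8 (check: 4 × 8 = 32 ≡ 1 (mod 31))
For equation 2: M_2 = 1147, 1147 ≡ 3 (mod 11), inverse of 1147 mod 11 is 4 (check: 3 × 4 = 12 ≡ 1 (mod 11))
For equation 3: M_3 = 341, 341 ≡ 8 (mod 37), inverse of 341 mod 37 is 14 (check: 8 × 14 = 112 ≡ 1 (mod 37))
Combine: k ≡ Σ r_i×M_i×(M_i⁻¹ mod m_i) = 8×407×8 + 7×1147×4 + 25×341×14 = 26048 + 32116 + 119350 = 177514
177514 mod 12617 = 876
k ≡ 876 (mod 12617)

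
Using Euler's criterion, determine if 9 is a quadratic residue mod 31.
By Euler's criterion: 9^{15} ≡ 1 (mod 31). Since this equals 1, 9 is a QR.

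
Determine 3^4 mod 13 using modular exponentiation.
4 = 4 (binary 100). Repeated squaring mod 13: 3^1 ≡ 3; 3^2 ≡ 3² = 9 ≡ 9; 3^4 ≡ 9² = 81 ≡ 3. So 3^4 ≡ 3 (mod 13).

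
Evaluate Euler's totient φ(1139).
1056

Prime factorization: 1139 = 17 × 67
Using the formula φ(n) = n × Π(1 - 1/p) for each prime factor p:
φ(1139) = 1139 × (1 - 1/17) × (1 - 1/67)
φ(1139) = 1056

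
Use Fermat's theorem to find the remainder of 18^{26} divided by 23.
4

By Fermat's Little Theorem, a^(p-1) ≡ 1 (mod p) for prime p and gcd(a, p) = 1
Here p = 23, so 18^22 ≡ 1 (mod 23)
We can reduce the exponent: 26 mod 22 = 4
So 18^26 ≡ 18^4 (mod 23)
Computing: 18^4 mod 23 = 4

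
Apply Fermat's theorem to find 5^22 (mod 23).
By Fermat's Little Theorem, 5^{22} ≡ 1 (mod 23) since 23 is prime and gcd(5, 23) = 1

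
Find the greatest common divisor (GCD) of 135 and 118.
1

Using the Euclidean algorithm:
135 = 1 × 118 + 17
118 = 6 × 17 + 16
17 = 1 × 16 + 1
16 = 16 × 1 + 0

GCD(135, 118) = 1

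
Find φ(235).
184

Prime factorization: 235 = 5 × 47
Using the formula φ(n) = n × Π(1 - 1/p) for each prime factor p:
φ(235) = 235 × (1 - 1/5) × (1 - 1/47)
φ(235) = 184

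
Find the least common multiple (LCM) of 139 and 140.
19460

First find GCD(139, 140) using the Euclidean algorithm:
139 = 0 × 140 + 139
140 = 1 × 139 + 1
139 = 139 × 1 + 0
GCD(139, 140) = 1

LCM formula: LCM(a, b) = (a × b) / GCD(a, b)
LCM(139, 140) = (139 × 140) / 1
LCM(139, 140) = 19460 / 1
LCM(139, 140) = 19460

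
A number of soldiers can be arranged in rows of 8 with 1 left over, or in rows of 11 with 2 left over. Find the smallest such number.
M = 8 × 11 = 88. M₁ = 11, y₁ ≡ 3 (mod 8). M₂ = 8, y₂ ≡ 7 (mod 11). x = 1×11×3 + 2×8×7 ≡ 57 (mod 88). The smallest positive such number is 57.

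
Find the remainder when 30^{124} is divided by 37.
By Fermat: 30^{36} ≡ 1 (mod 37). 124 = 3×36 + 16. So 30^{124} ≡ 30^{16} ≡ 34 (mod 37)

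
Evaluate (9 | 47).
(9/47) = 9^{23} mod 47 = 1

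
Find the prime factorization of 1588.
2^2 × 397

Divide by primes starting from smallest:
1588 ÷ 2 = 794
794 ÷ 2 = 397
397 ÷ 397 = 1

1588 = 2^2 × 397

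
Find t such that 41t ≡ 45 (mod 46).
37

Since gcd(41, 46) = 1 divides 45, a solution exists.
Multiply both sides by the inverse of 41 mod 46:
  41^(-1) mod 46 = 9
  x ≡ 9 × 45 ≡ 405 ≡ 37 (mod 46)
Verification: 41 × 37 = 1517 = 32 × 46 + 45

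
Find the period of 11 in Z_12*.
Powers of 11 mod 12: 11^1≡11, 11^2≡1. Order = 2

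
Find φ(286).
120

Prime factorization: 286 = 2 × 11 × 13
Using the formula φ(n) = n × Π(1 - 1/p) for each prime factor p:
φ(286) = 286 × (1 - 1/2) × (1 - 1/11) × (1 - 1/13)
φ(286) = 120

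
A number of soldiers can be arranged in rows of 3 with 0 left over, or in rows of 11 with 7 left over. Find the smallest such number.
M = 3 × 11 = 33. M₁ = 11, y₁ ≡ 2 (mod 3). M₂ = 3, y₂ ≡ 4 (mod 11). y = 0×11×2 + 7×3×4 ≡ 18 (mod 33). The smallest positive such number is 18.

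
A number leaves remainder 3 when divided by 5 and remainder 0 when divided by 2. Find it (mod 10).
M = 5 × 2 = 10. M₁ = 2, y₁ ≡ 3 (mod 5). M₂ = 5, y₂ ≡ 1 (mod 2). k = 3×2×3 + 0×5×1 ≡ 8 (mod 10)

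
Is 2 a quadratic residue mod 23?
By Euler's criterion: 2^{11} ≡ 1 (mod 23). Since this equals 1, 2 is a QR.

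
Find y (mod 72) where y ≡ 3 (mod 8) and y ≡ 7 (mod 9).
M = 8 × 9 = 72. M₁ = 9, y₁ ≡ 1 (mod 8). M₂ = 8, y₂ ≡ 8 (mod 9). y = 3×9×1 + 7×8×8 ≡ 43 (mod 72)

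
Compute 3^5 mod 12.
5 = 4 + 1 (binary 101). Repeated squaring mod 12: 3^1 ≡ 3; 3^2 ≡ 3² = 9 ≡ 9; 3^4 ≡ 9² = 81 ≡ 9. Multiply: 3^5 = 3^4 × 3^1 ≡ 9 × 3 (mod 12): 9 × 3 = 27 ≡ 3. So 3^5 ≡ 3 (mod 12).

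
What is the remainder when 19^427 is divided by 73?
Using Fermat: 19^{72} ≡ 1 (mod 73). 427 ≡ 67 (mod 72). So 19^{427} ≡ 19^{67} ≡ 67 (mod 73)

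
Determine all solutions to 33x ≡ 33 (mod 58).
1

Since gcd(33, 58) = 1 divides 33, a solution exists.
Multiply both sides by the inverse of 33 mod 58:
  33^(-1) mod 58 = 51
  x ≡ 51 × 33 ≡ 1683 ≡ 1 (mod 58)
Verification: 33 × 1 = 33 = 0 × 58 + 33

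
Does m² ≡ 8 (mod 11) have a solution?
By Euler's criterion: 8^{5} ≡ 10 (mod 11). Since this equals -1 (≡ 10), 8 is not a QR.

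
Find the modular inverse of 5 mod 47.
5^(-1) ≡ 19 (mod 47). Verification: 5 × 19 = 95 ≡ 1 (mod 47)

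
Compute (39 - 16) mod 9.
5

(39 - 16) = 23
23 mod 9 = 5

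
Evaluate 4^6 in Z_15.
6 = 4 + 2 (binary 110). Repeated squaring mod 15: 4^1 ≡ 4; 4^2 ≡ 4² = 16 ≡ 1; 4^4 ≡ 1² = 1 ≡ 1. Multiply: 4^6 = 4^4 × 4^2 ≡ 1 × 1 (mod 15): 1 × 1 = 1 ≡ 1. So 4^6 ≡ 1 (mod 15).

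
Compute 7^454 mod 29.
Using Fermat: 7^{28} ≡ 1 (mod 29). 454 ≡ 6 (mod 28). So 7^{454} ≡ 7^{6} ≡ 25 (mod 29)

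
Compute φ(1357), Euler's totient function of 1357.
1276

Prime factorization: 1357 = 23 × 59
Using the formula φ(n) = n × Π(1 - 1/p) for each prime factor p:
φ(1357) = 1357 × (1 - 1/23) × (1 - 1/59)
φ(1357) = 1276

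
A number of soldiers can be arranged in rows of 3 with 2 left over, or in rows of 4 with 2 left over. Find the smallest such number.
M = 3 × 4 = 12. M₁ = 4, y₁ ≡ 1 (mod 3). M₂ = 3, y₂ ≡ 3 (mod 4). y = 2×4×1 + 2×3×3 ≡ 2 (mod 12). The smallest positive such number is 2.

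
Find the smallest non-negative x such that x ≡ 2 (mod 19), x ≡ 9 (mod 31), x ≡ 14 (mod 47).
8286

Using the Chinese Remainder Theorem:
M = product of moduli = 27683
For equation 1: M_1 = 1457, 1457 ≡ 13 (mod 19), inverse of 1457 mod 19 is 3 (check: 13 × 3 = 39 ≡ 1 (mod 19))
For equation 2: M_2 = 893, 893 ≡ 25 (mod 31), inverse of 893 mod 31 is 5 (check: 25 × 5 = 125 ≡ 1 (mod 31))
For equation 3: M_3 = 589, 589 ≡ 25 (mod 47), inverse of 589 mod 47 is 32 (check: 25 × 32 = 800 ≡ 1 (mod 47))
Combine: x ≡ Σ r_i×M_i×(M_i⁻¹ mod m_i) = 2×1457×3 + 9×893×5 + 14×589×32 = 8742 + 40185 + 263872 = 312799
312799 mod 27683 = 8286
x ≡ 8286 (mod 27683)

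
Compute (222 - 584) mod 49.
30

(222 - 584) = -362
-362 mod 49 = 30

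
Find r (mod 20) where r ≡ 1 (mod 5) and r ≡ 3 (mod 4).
M = 5 × 4 = 20. M₁ = 4, y₁ ≡ 4 (mod 5). M₂ = 5, y₂ ≡ 1 (mod 4). r = 1×4×4 + 3×5×1 ≡ 11 (mod 20)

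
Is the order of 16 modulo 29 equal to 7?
Yes, ord_29(16) = 7.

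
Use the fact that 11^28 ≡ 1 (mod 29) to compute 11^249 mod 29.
By Fermat: 11^{28} ≡ 1 (mod 29). 249 = 8×28 + 25. So 11^{249} ≡ 11^{25} ≡ 19 (mod 29)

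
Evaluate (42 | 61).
(42/61) = 42^{30} mod 61 = 1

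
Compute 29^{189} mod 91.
1

Using successive squaring:
Binary expansion of 189: 10111101
Powers of 29 mod 91 (each is the square of the previous):
  29^1 ≡ 29 (mod 91)
  29^2 ≡ 29² = 841 ≡ 22 (mod 91)
  29^4 ≡ 22² = 484 ≡ 29 (mod 91)
  29^8 ≡ 29² = 841 ≡ 22 (mod 91)
  29^16 ≡ 22² = 484 ≡ 29 (mod 91)
  29^32 ≡ 29² = 841 ≡ 22 (mod 91)
  29^64 ≡ 22² = 484 ≡ 29 (mod 91)
  29^128 ≡ 29² = 841 ≡ 22 (mod 91)
189 = 128 + 32 + 16 + 8 + 4 + 1, so 29^189 = 29^128 × 29^32 × 29^16 × 29^8 × 29^4 × 29^1 ≡ 22 × 22 × 29 × 22 × 29 × 29 (mod 91)
Multiplying step by step:
  22 × 22 = 484 ≡ 29 (mod 91)
  29 × 29 = 841 ≡ 22 (mod 91)
  22 × 22 = 484 ≡ 29 (mod 91)
  29 × 29 = 841 ≡ 22 (mod 91)
  22 × 29 = 638 ≡ 1 (mod 91)
Result: 29^189 ≡ 1 (mod 91)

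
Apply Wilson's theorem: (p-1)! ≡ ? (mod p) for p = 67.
By Wilson's theorem, (66)! ≡ -1 ≡ 66 (mod 67)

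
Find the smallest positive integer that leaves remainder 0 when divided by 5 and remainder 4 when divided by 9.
M = 5 × 9 = 45. M₁ = 9, y₁ ≡ 4 (mod 5). M₂ = 5, y₂ ≡ 2 (mod 9). r = 0×9×4 + 4×5×2 ≡ 40 (mod 45). The smallest positive such number is 40.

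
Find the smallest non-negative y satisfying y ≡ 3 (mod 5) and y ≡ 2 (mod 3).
M = 5 × 3 = 15. M₁ = 3, y₁ ≡ 2 (mod 5). M₂ = 5, y₂ ≡ 2 (mod 3). y = 3×3×2 + 2×5×2 ≡ 8 (mod 15)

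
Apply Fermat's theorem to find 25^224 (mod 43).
By Fermat: 25^{42} ≡ 1 (mod 43). 224 = 5×42 + 14. So 25^{224} ≡ 25^{14} ≡ 6 (mod 43)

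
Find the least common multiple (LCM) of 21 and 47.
987

First find GCD(21, 47) using the Euclidean algorithm:
21 = 0 × 47 + 21
47 = 2 × 21 + 5
21 = 4 × 5 + 1
5 = 5 × 1 + 0
GCD(21, 47) = 1

LCM formula: LCM(a, b) = (a × b) / GCD(a, b)
LCM(21, 47) = (21 × 47) / 1
LCM(21, 47) = 987 / 1
LCM(21, 47) = 987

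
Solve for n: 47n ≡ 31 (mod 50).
23

Since gcd(47, 50) = 1 divides 31, a solution exists.
Multiply both sides by the inverse of 47 mod 50:
  47^(-1) mod 50 = 33
  x ≡ 33 × 31 ≡ 1023 ≡ 23 (mod 50)
Verification: 47 × 23 = 1081 = 21 × 50 + 31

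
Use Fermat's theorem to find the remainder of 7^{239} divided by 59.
21

By Fermat's Little Theorem, a^(p-1) ≡ 1 (mod p) for prime p and gcd(a, p) = 1
Here p = 59, so 7^58 ≡ 1 (mod 59)
We can reduce the exponent: 239 mod 58 = 7
So 7^239 ≡ 7^7 (mod 59)
Computing: 7^7 mod 59 = 21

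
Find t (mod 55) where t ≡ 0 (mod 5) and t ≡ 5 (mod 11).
M = 5 × 11 = 55. M₁ = 11, y₁ ≡ 1 (mod 5). M₂ = 5, y₂ ≡ 9 (mod 11). t = 0×11×1 + 5×5×9 ≡ 5 (mod 55)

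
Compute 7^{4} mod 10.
1

Using successive squaring:
Binary expansion of 4: 100
Powers of 7 mod 10 (each is the square of the previous):
  7^1 ≡ 7 (mod 10)
  7^2 ≡ 7² = 49 ≡ 9 (mod 10)
  7^4 ≡ 9² = 81 ≡ 1 (mod 10)
4 is a power of 2, so 7^4 is the last square: ≡ 1 (mod 10)
Result: 7^4 ≡ 1 (mod 10)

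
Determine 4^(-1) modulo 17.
4^(-1) ≡ 13 (mod 17). Verification: 4 × 13 = 52 ≡ 1 (mod 17)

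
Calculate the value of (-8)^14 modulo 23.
Using repeated squaring. (-8) ≡ 15 (mod 23). 14 = 8 + 4 + 2 (binary 1110). Repeated squaring mod 23: 15^1 ≡ 15; 15^2 ≡ 15² = 225 ≡ 18; 15^4 ≡ 18² = 324 ≡ 2; 15^8 ≡ 2² = 4 ≡ 4. Multiply: (-8)^14 ≡ 15^8 × 15^4 × 15^2 ≡ 4 × 2 × 18 (mod 23): 4 × 2 = 8 ≡ 8; 8 × 18 = 144 ≡ 6. So (-8)^14 ≡ 6 (mod 23).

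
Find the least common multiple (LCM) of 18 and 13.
234

First find GCD(18, 13) using the Euclidean algorithm:
18 = 1 × 13 + 5
13 = 2 × 5 + 3
5 = 1 × 3 + 2
3 = 1 × 2 + 1
2 = 2 × 1 + 0
GCD(18, 13) = 1

LCM formula: LCM(a, b) = (a × b) / GCD(a, b)
LCM(18, 13) = (18 × 13) / 1
LCM(18, 13) = 234 / 1
LCM(18, 13) = 234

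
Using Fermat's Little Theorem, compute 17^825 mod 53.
By Fermat: 17^{52} ≡ 1 (mod 53). 825 ≡ 45 (mod 52). So 17^{825} ≡ 17^{45} ≡ 9 (mod 53)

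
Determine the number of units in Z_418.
180

Prime factorization: 418 = 2 × 11 × 19
Using the formula φ(n) = n × Π(1 - 1/p) for each prime factor p:
φ(418) = 418 × (1 - 1/2) × (1 - 1/11) × (1 - 1/19)
φ(418) = 180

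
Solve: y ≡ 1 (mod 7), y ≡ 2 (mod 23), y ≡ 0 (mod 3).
M = 7 × 23 × 3 = 483. M₁ = 69, y₁ ≡ 6 (mod 7). M₂ = 21, y₂ ≡ 11 (mod 23). M₃ = 161, y₃ ≡ 2 (mod 3). y = 1×69×6 + 2×21×11 + 0×161×2 ≡ 393 (mod 483)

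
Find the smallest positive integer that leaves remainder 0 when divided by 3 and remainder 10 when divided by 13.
M = 3 × 13 = 39. M₁ = 13, y₁ ≡ 1 (mod 3). M₂ = 3, y₂ ≡ 9 (mod 13). z = 0×13×1 + 10×3×9 ≡ 36 (mod 39). The smallest positive such number is 36.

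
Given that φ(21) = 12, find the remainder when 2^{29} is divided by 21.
By Euler: 2^{12} ≡ 1 (mod 21) since gcd(2, 21) = 1. 29 = 2×12 + 5. So 2^{29} ≡ 2^{5} ≡ 11 (mod 21)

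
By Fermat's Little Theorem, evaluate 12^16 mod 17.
By Fermat's Little Theorem, 12^{16} ≡ 1 (mod 17) since 17 is prime and gcd(12, 17) = 1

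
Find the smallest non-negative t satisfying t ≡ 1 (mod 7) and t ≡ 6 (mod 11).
M = 7 × 11 = 77. M₁ = 11, y₁ ≡ 2 (mod 7). M₂ = 7, y₂ ≡ 8 (mod 11). t = 1×11×2 + 6×7×8 ≡ 50 (mod 77)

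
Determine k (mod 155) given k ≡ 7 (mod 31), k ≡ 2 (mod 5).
7

Using the Chinese Remainder Theorem:
M = product of moduli = 155
For equation 1: M_1 = 5, 5 ≡ 5 (mod 31), inverse of 5 mod 31 is 25 (check: 5 × 25 = 125 ≡ 1 (mod 31))
For equation 2: M_2 = 31, 31 ≡ 1 (mod 5), inverse of 31 mod 5 is 1 (check: 1 × 1 = 1 ≡ 1 (mod 5))
Combine: k ≡ Σ r_i×M_i×(M_i⁻¹ mod m_i) = 7×5×25 + 2×31×1 = 875 + 62 = 937
937 mod 155 = 7
k ≡ 7 (mod 155)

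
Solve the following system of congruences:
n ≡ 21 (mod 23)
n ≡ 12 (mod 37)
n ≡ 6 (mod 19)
13591

Using the Chinese Remainder Theorem:
M = product of moduli = 16169
For equation 1: M_1 = 703, 703 ≡ 13 (mod 23), inverse of 703 mod 23 is 16 (check: 13 × 16 = 208 ≡ 1 (mod 23))
For equation 2: M_2 = 437, 437 ≡ 30 (mod 37), inverse of 437 mod 37 is 21 (check: 30 × 21 = 630 ≡ 1 (mod 37))
For equation 3: M_3 = 851, 851 ≡ 15 (mod 19), inverse of 851 mod 19 is 14 (check: 15 × 14 = 210 ≡ 1 (mod 19))
Combine: n ≡ Σ r_i×M_i×(M_i⁻¹ mod m_i) = 21×703×16 + 12×437×21 + 6×851×14 = 236208 + 110124 + 71484 = 417816
417816 mod 16169 = 13591
n ≡ 13591 (mod 16169)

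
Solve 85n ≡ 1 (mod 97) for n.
8

Using Extended Euclidean Algorithm:
gcd(85, 97) = 1
Bezout coefficients: 85 × 8 + 97 × -7 = 1
So 85 × 8 ≡ 1 (mod 97)
The inverse is 8 mod 97 = 8
Verification: 85 × 8 = 680 = 7 × 97 + 1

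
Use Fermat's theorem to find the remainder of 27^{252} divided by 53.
44

By Fermat's Little Theorem, a^(p-1) ≡ 1 (mod p) for prime p and gcd(a, p) = 1
Here p = 53, so 27^52 ≡ 1 (mod 53)
We can reduce the exponent: 252 mod 52 = 44
So 27^252 ≡ 27^44 (mod 53)
Computing: 27^44 mod 53 = 44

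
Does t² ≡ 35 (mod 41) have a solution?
By Euler's criterion: 35^{20} ≡ 40 (mod 41). Since this equals -1 (≡ 40), 35 is not a QR.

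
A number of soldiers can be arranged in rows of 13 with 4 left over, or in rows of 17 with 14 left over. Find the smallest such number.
M = 13 × 17 = 221. M₁ = 17, y₁ ≡ 10 (mod 13). M₂ = 13, y₂ ≡ 4 (mod 17). x = 4×17×10 + 14×13×4 ≡ 82 (mod 221). The smallest positive such number is 82.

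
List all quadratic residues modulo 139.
QRs mod 139: {1, 4, 5, 6, 7, 9, 11, 13, 16, 20, 24, 25, 28, 29, 30, 31, 34, 35, 36, 37, 38, 41, 42, 44, 45, 46, 47, 49, 51, 52, 54, 55, 57, 63, 64, 65, 66, 67, 69, 71, 77, 78, 79, 80, 81, 83, 86, 89, 91, 96, 99, 100, 106, 107, 112, 113, 116, 117, 118, 120, 121, 122, 124, 125, 127, 129, 131, 136, 137}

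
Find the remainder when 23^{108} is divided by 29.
By Fermat: 23^{28} ≡ 1 (mod 29). 108 = 3×28 + 24. So 23^{108} ≡ 23^{24} ≡ 16 (mod 29)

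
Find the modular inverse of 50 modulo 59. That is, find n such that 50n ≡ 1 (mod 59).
13

Using Extended Euclidean Algorithm:
gcd(50, 59) = 1
Bezout coefficients: 50 × 13 + 59 × -11 = 1
So 50 × 13 ≡ 1 (mod 59)
The inverse is 13 mod 59 = 13
Verification: 50 × 13 = 650 = 11 × 59 + 1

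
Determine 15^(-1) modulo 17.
15^(-1) ≡ 8 (mod 17). Verification: 15 × 8 = 120 ≡ 1 (mod 17)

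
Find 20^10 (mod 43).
10 = 8 + 2 (binary 1010). Repeated squaring mod 43: 20^1 ≡ 20; 20^2 ≡ 20² = 400 ≡ 13; 20^4 ≡ 13² = 169 ≡ 40; 20^8 ≡ 40² = 1600 ≡ 9. Multiply: 20^10 = 20^8 × 20^2 ≡ 9 × 13 (mod 43): 9 × 13 = 117 ≡ 31. So 20^10 ≡ 31 (mod 43).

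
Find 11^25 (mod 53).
Using repeated squaring. 25 = 16 + 8 + 1 (binary 11001). Repeated squaring mod 53: 11^1 ≡ 11; 11^2 ≡ 11² = 121 ≡ 15; 11^4 ≡ 15² = 225 ≡ 13; 11^8 ≡ 13² = 169 ≡ 10; 11^16 ≡ 10² = 100 ≡ 47. Multiply: 11^25 = 11^16 × 11^8 × 11^1 ≡ 47 × 10 × 11 (mod 53): 47 × 10 = 470 ≡ 46; 46 × 11 = 506 ≡ 29. So 11^25 ≡ 29 (mod 53).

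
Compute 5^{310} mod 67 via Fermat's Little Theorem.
25

By Fermat's Little Theorem, a^(p-1) ≡ 1 (mod p) for prime p and gcd(a, p) = 1
Here p = 67, so 5^66 ≡ 1 (mod 67)
We can reduce the exponent: 310 mod 66 = 46
So 5^310 ≡ 5^46 (mod 67)
Computing: 5^46 mod 67 = 25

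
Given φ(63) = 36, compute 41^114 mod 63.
By Euler: 41^{36} ≡ 1 (mod 63) since gcd(41, 63) = 1. 114 = 3×36 + 6. So 41^{114} ≡ 41^{6} ≡ 1 (mod 63)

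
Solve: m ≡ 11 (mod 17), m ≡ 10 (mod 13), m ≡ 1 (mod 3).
M = 17 × 13 × 3 = 663. M₁ = 39, y₁ ≡ 7 (mod 17). M₂ = 51, y₂ ≡ 12 (mod 13). M₃ = 221, y₃ ≡ 2 (mod 3). m = 11×39×7 + 10×51×12 + 1×221×2 ≡ 283 (mod 663)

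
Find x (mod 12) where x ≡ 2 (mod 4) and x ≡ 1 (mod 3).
M = 4 × 3 = 12. M₁ = 3, y₁ ≡ 3 (mod 4). M₂ = 4, y₂ ≡ 1 (mod 3). x = 2×3×3 + 1×4×1 ≡ 10 (mod 12)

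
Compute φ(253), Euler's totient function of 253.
220

Prime factorization: 253 = 11 × 23
Using the formula φ(n) = n × Π(1 - 1/p) for each prime factor p:
φ(253) = 253 × (1 - 1/11) × (1 - 1/23)
φ(253) = 220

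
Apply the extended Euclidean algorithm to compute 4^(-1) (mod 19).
Extended GCD: 4(5) + 19(-1) = 1. So 4^(-1) ≡ 5 ≡ 5 (mod 19). Verify: 4 × 5 = 20 ≡ 1 (mod 19)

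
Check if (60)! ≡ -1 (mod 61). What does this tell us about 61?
(60)! mod 61 = 60. Since this equals -1 (mod 61), Wilson confirms 61 is prime.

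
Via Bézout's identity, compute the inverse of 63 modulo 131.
Extended GCD: 63(52) + 131(-25) = 1. So 63^(-1) ≡ 52 ≡ 52 (mod 131). Verify: 63 × 52 = 3276 ≡ 1 (mod 131)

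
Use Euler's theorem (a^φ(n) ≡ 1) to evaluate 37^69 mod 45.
By Euler: 37^{24} ≡ 1 (mod 45) since gcd(37, 45) = 1. 69 = 2×24 + 21. So 37^{69} ≡ 37^{21} ≡ 37 (mod 45)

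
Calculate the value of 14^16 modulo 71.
Using repeated squaring. 16 = 16 (binary 10000). Repeated squaring mod 71: 14^1 ≡ 14; 14^2 ≡ 14² = 196 ≡ 54; 14^4 ≡ 54² = 2916 ≡ 5; 14^8 ≡ 5² = 25 ≡ 25; 14^16 ≡ 25² = 625 ≡ 57. So 14^16 ≡ 57 (mod 71).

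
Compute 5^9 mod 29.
9 = 8 + 1 (binary 1001). Repeated squaring mod 29: 5^1 ≡ 5; 5^2 ≡ 5² = 25 ≡ 25; 5^4 ≡ 25² = 625 ≡ 16; 5^8 ≡ 16² = 256 ≡ 24. Multiply: 5^9 = 5^8 × 5^1 ≡ 24 × 5 (mod 29): 24 × 5 = 120 ≡ 4. So 5^9 ≡ 4 (mod 29).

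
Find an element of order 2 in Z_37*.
36 has order 2 mod 37 since 36^{2} ≡ 1 (mod 37) and no smaller power works.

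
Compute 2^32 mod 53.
Using repeated squaring. 32 = 32 (binary 100000). Repeated squaring mod 53: 2^1 ≡ 2; 2^2 ≡ 2² = 4 ≡ 4; 2^4 ≡ 4² = 16 ≡ 16; 2^8 ≡ 16² = 256 ≡ 44; 2^16 ≡ 44² = 1936 ≡ 28; 2^32 ≡ 28² = 784 ≡ 42. So 2^32 ≡ 42 (mod 53).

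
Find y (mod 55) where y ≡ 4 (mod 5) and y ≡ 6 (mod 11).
M = 5 × 11 = 55. M₁ = 11, y₁ ≡ 1 (mod 5). M₂ = 5, y₂ ≡ 9 (mod 11). y = 4×11×1 + 6×5×9 ≡ 39 (mod 55)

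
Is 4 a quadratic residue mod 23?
By Euler's criterion: 4^{11} ≡ 1 (mod 23). Since this equals 1, 4 is a QR.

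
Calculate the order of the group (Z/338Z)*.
156

Prime factorization: 338 = 2 × 13^2
Using the formula φ(n) = n × Π(1 - 1/p) for each prime factor p:
φ(338) = 338 × (1 - 1/2) × (1 - 1/13)
φ(338) = 156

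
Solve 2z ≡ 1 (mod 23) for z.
2^(-1) ≡ 12 (mod 23). Verification: 2 × 12 = 24 ≡ 1 (mod 23)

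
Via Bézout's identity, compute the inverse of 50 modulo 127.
Extended GCD: 50(-33) + 127(13) = 1. So 50^(-1) ≡ 94 ≡ 94 (mod 127). Verify: 50 × 94 = 4700 ≡ 1 (mod 127)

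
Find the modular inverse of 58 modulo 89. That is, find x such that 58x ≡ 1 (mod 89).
66

Using Extended Euclidean Algorithm:
gcd(58, 89) = 1
Bezout coefficients: 58 × -23 + 89 × 15 = 1
So 58 × -23 ≡ 1 (mod 89)
The inverse is -23 mod 89 = 66
Verification: 58 × 66 = 3828 = 43 × 89 + 1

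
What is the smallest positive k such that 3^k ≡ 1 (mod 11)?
Powers of 3 mod 11: 3^1≡3, 3^2≡9, 3^3≡5, 3^4≡4, 3^5≡1. Order = 5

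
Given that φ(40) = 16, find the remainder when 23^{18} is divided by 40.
By Euler: 23^{16} ≡ 1 (mod 40) since gcd(23, 40) = 1. 18 = 1×16 + 2. So 23^{18} ≡ 23^{2} ≡ 9 (mod 40)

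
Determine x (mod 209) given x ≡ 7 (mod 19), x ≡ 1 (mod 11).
45

Using the Chinese Remainder Theorem:
M = product of moduli = 209
For equation 1: M_1 = 11, 11 ≡ 11 (mod 19), inverse of 11 mod 19 is 7 (check: 11 × 7 = 77 ≡ 1 (mod 19))
For equation 2: M_2 = 19, 19 ≡ 8 (mod 11), inverse of 19 mod 11 is 7 (check: 8 × 7 = 56 ≡ 1 (mod 11))
Combine: x ≡ Σ r_i×M_i×(M_i⁻¹ mod m_i) = 7×11×7 + 1×19×7 = 539 + 133 = 672
672 mod 209 = 45
x ≡ 45 (mod 209)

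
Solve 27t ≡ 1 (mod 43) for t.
27^(-1) ≡ 8 (mod 43). Verification: 27 × 8 = 216 ≡ 1 (mod 43)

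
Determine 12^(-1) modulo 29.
12^(-1) ≡ 17 (mod 29). Verification: 12 × 17 = 204 ≡ 1 (mod 29)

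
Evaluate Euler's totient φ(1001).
720

Prime factorization: 1001 = 7 × 11 × 13
Using the formula φ(n) = n × Π(1 - 1/p) for each prime factor p:
φ(1001) = 1001 × (1 - 1/7) × (1 - 1/11) × (1 - 1/13)
φ(1001) = 720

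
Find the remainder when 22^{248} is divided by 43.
By Fermat: 22^{42} ≡ 1 (mod 43). 248 = 5×42 + 38. So 22^{248} ≡ 22^{38} ≡ 16 (mod 43)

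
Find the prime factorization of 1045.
5 × 11 × 19

Divide by primes starting from smallest:
1045 ÷ 5 = 209
209 ÷ 11 = 19
19 ÷ 19 = 1

1045 = 5 × 11 × 19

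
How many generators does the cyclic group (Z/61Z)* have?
16

The number of primitive roots modulo p is φ(p-1) = φ(60)
φ(60) = 16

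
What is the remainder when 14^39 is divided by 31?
Using Fermat: 14^{30} ≡ 1 (mod 31). 39 ≡ 9 (mod 30). So 14^{39} ≡ 14^{9} ≡ 4 (mod 31)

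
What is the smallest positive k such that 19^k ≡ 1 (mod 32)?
Powers of 19 mod 32: 19^1≡19, 19^2≡9, 19^3≡11, 19^4≡17, 19^5≡3, 19^6≡25, 19^7≡27, 19^8≡1. Order = 8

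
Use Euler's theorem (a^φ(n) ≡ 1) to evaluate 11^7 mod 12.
By Euler: 11^{4} ≡ 1 (mod 12) since gcd(11, 12) = 1. 7 = 1×4 + 3. So 11^{7} ≡ 11^{3} ≡ 11 (mod 12)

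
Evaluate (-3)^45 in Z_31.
Using Fermat: (-3)^{30} ≡ 1 (mod 31). 45 ≡ 15 (mod 30). So (-3)^{45} ≡ (-3)^{15} ≡ 1 (mod 31)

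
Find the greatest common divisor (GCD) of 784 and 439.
1

Using the Euclidean algorithm:
784 = 1 × 439 + 345
439 = 1 × 345 + 94
345 = 3 × 94 + 63
94 = 1 × 63 + 31
63 = 2 × 31 + 1
31 = 31 × 1 + 0

GCD(784, 439) = 1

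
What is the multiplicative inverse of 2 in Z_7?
4

Using Extended Euclidean Algorithm:
gcd(2, 7) = 1
Bezout coefficients: 2 × -3 + 7 × 1 = 1
So 2 × -3 ≡ 1 (mod 7)
The inverse is -3 mod 7 = 4
Verification: 2 × 4 = 8 = 1 × 7 + 1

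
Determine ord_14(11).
Powers of 11 mod 14: 11^1≡11, 11^2≡9, 11^3≡1. Order = 3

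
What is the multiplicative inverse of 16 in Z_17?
16^(-1) ≡ 16 (mod 17). Verification: 16 × 16 = 256 ≡ 1 (mod 17)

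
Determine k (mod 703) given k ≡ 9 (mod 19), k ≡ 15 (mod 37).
237

Using the Chinese Remainder Theorem:
M = product of moduli = 703
For equation 1: M_1 = 37, 37 ≡ 18 (mod 19), inverse of 37 mod 19 is 18 (check: 18 × 18 = 324 ≡ 1 (mod 19))
For equation 2: M_2 = 19, 19 ≡ 19 (mod 37), inverse of 19 mod 37 is 2 (check: 19 × 2 = 38 ≡ 1 (mod 37))
Combine: k ≡ Σ r_i×M_i×(M_i⁻¹ mod m_i) = 9×37×18 + 15×19×2 = 5994 + 570 = 6564
6564 mod 703 = 237
k ≡ 237 (mod 703)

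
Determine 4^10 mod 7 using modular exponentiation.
10 = 8 + 2 (binary 1010). Repeated squaring mod 7: 4^1 ≡ 4; 4^2 ≡ 4² = 16 ≡ 2; 4^4 ≡ 2² = 4 ≡ 4; 4^8 ≡ 4² = 16 ≡ 2. Multiply: 4^10 = 4^8 × 4^2 ≡ 2 × 2 (mod 7): 2 × 2 = 4 ≡ 4. So 4^10 ≡ 4 (mod 7).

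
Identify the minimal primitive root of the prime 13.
p - 1 = 12 has prime divisors 2, 3. h is a primitive root mod 13 iff h^(12/q) ≢ 1 (mod 13) for each such q.
h = 2: 2^6 ≡ 12, 2^4 ≡ 3 (mod 13); none is 1, so 2 has order 12 and is a primitive root.
The smallest primitive root mod 13 is g = 2.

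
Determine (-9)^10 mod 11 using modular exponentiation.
(-9) ≡ 2 (mod 11). 10 = 8 + 2 (binary 1010). Repeated squaring mod 11: 2^1 ≡ 2; 2^2 ≡ 2² = 4 ≡ 4; 2^4 ≡ 4² = 16 ≡ 5; 2^8 ≡ 5² = 25 ≡ 3. Multiply: (-9)^10 ≡ 2^8 × 2^2 ≡ 3 × 4 (mod 11): 3 × 4 = 12 ≡ 1. So (-9)^10 ≡ 1 (mod 11).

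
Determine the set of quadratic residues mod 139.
QRs mod 139: {1, 4, 5, 6, 7, 9, 11, 13, 16, 20, 24, 25, 28, 29, 30, 31, 34, 35, 36, 37, 38, 41, 42, 44, 45, 46, 47, 49, 51, 52, 54, 55, 57, 63, 64, 65, 66, 67, 69, 71, 77, 78, 79, 80, 81, 83, 86, 89, 91, 96, 99, 100, 106, 107, 112, 113, 116, 117, 118, 120, 121, 122, 124, 125, 127, 129, 131, 136, 137}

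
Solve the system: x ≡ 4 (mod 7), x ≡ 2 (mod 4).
M = 7 × 4 = 28. M₁ = 4, y₁ ≡ 2 (mod 7). M₂ = 7, y₂ ≡ 3 (mod 4). x = 4×4×2 + 2×7×3 ≡ 18 (mod 28)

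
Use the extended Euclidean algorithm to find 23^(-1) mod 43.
Extended GCD: 23(15) + 43(-8) = 1. So 23^(-1) ≡ 15 ≡ 15 (mod 43). Verify: 23 × 15 = 345 ≡ 1 (mod 43)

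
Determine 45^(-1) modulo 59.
45^(-1) ≡ 21 (mod 59). Verification: 45 × 21 = 945 ≡ 1 (mod 59)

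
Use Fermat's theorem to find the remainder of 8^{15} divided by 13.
5

By Fermat's Little Theorem, a^(p-1) ≡ 1 (mod p) for prime p and gcd(a, p) = 1
Here p = 13, so 8^12 ≡ 1 (mod 13)
We can reduce the exponent: 15 mod 12 = 3
So 8^15 ≡ 8^3 (mod 13)
Computing: 8^3 mod 13 = 5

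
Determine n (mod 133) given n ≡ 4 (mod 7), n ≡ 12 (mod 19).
88

Using the Chinese Remainder Theorem:
M = product of moduli = 133
For equation 1: M_1 = 19, 19 ≡ 5 (mod 7), inverse of 19 mod 7 is 3 (check: 5 × 3 = 15 ≡ 1 (mod 7))
For equation 2: M_2 = 7, 7 ≡ 7 (mod 19), inverse of 7 mod 19 is 11 (check: 7 × 11 = 77 ≡ 1 (mod 19))
Combine: n ≡ Σ r_i×M_i×(M_i⁻¹ mod m_i) = 4×19×3 + 12×7×11 = 228 + 924 = 1152
1152 mod 133 = 88
n ≡ 88 (mod 133)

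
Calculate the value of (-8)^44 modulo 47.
Using repeated squaring. (-8) ≡ 39 (mod 47). 44 = 32 + 8 + 4 (binary 101100). Repeated squaring mod 47: 39^1 ≡ 39; 39^2 ≡ 39² = 1521 ≡ 17; 39^4 ≡ 17² = 289 ≡ 7; 39^8 ≡ 7² = 49 ≡ 2; 39^16 ≡ 2² = 4 ≡ 4; 39^32 ≡ 4² = 16 ≡ 16. Multiply: (-8)^44 ≡ 39^32 × 39^8 × 39^4 ≡ 16 × 2 × 7 (mod 47): 16 × 2 = 32 ≡ 32; 32 × 7 = 224 ≡ 36. So (-8)^44 ≡ 36 (mod 47).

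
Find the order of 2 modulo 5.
Powers of 2 mod 5: 2^1≡2, 2^2≡4, 2^3≡3, 2^4≡1. Order = 4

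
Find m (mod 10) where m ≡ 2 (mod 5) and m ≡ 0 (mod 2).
M = 5 × 2 = 10. M₁ = 2, y₁ ≡ 3 (mod 5). M₂ = 5, y₂ ≡ 1 (mod 2). m = 2×2×3 + 0×5×1 ≡ 2 (mod 10)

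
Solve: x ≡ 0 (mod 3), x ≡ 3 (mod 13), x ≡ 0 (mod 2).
M = 3 × 13 × 2 = 78. M₁ = 26, y₁ ≡ 2 (mod 3). M₂ = 6, y₂ ≡ 11 (mod 13). M₃ = 39, y₃ ≡ 1 (mod 2). x = 0×26×2 + 3×6×11 + 0×39×1 ≡ 42 (mod 78)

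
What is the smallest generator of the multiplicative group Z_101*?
p - 1 = 100 has prime divisors 2, 5. h is a primitive root mod 101 iff h^(100/q) ≢ 1 (mod 101) for each such q.
h = 2: 2^50 ≡ 100, 2^20 ≡ 95 (mod 101); none is 1, so 2 has order 100 and is a primitive root.
The smallest primitive root mod 101 is g = 2.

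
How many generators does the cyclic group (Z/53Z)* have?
24

The number of primitive roots modulo p is φ(p-1) = φ(52)
φ(52) = 24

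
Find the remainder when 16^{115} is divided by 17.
By Fermat: 16^{16} ≡ 1 (mod 17). 115 = 7×16 + 3. So 16^{115} ≡ 16^{3} ≡ 16 (mod 17)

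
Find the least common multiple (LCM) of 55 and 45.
495

First find GCD(55, 45) using the Euclidean algorithm:
55 = 1 × 45 + 10
45 = 4 × 10 + 5
10 = 2 × 5 + 0
GCD(55, 45) = 5

LCM formula: LCM(a, b) = (a × b) / GCD(a, b)
LCM(55, 45) = (55 × 45) / 5
LCM(55, 45) = 2475 / 5
LCM(55, 45) = 495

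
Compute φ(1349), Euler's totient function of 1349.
1260

Prime factorization: 1349 = 19 × 71
Using the formula φ(n) = n × Π(1 - 1/p) for each prime factor p:
φ(1349) = 1349 × (1 - 1/19) × (1 - 1/71)
φ(1349) = 1260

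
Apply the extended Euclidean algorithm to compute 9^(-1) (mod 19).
Extended GCD: 9(-2) + 19(1) = 1. So 9^(-1) ≡ 17 ≡ 17 (mod 19). Verify: 9 × 17 = 153 ≡ 1 (mod 19)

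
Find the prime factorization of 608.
2^5 × 19

Divide by primes starting from smallest:
608 ÷ 2 = 304
304 ÷ 2 = 152
152 ÷ 2 = 76
76 ÷ 2 = 38
38 ÷ 2 = 19
19 ÷ 19 = 1

608 = 2^5 × 19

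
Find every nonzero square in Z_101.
QRs mod 101: {1, 4, 5, 6, 9, 13, 14, 16, 17, 19, 20, 21, 22, 23, 24, 25, 30, 31, 33, 36, 37, 43, 45, 47, 49, 52, 54, 56, 58, 64, 65, 68, 70, 71, 76, 77, 78, 79, 80, 81, 82, 84, 85, 87, 88, 92, 95, 96, 97, 100}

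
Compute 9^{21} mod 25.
9

Using successive squaring:
Binary expansion of 21: 10101
Powers of 9 mod 25 (each is the square of the previous):
  9^1 ≡ 9 (mod 25)
  9^2 ≡ 9² = 81 ≡ 6 (mod 25)
  9^4 ≡ 6² = 36 ≡ 11 (mod 25)
  9^8 ≡ 11² = 121 ≡ 21 (mod 25)
  9^16 ≡ 21² = 441 ≡ 16 (mod 25)
21 = 16 + 4 + 1, so 9^21 = 9^16 × 9^4 × 9^1 ≡ 16 × 11 × 9 (mod 25)
Multiplying step by step:
  16 × 11 = 176 ≡ 1 (mod 25)
  1 × 9 = 9 ≡ 9 (mod 25)
Result: 9^21 ≡ 9 (mod 25)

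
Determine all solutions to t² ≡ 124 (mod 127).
The square roots of 124 mod 127 are 88 and 39. Verify: 88² = 7744 ≡ 124 (mod 127)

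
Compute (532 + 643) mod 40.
15

(532 + 643) = 1175
1175 mod 40 = 15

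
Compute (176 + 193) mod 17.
12

(176 + 193) = 369
369 mod 17 = 12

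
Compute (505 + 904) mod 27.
5

(505 + 904) = 1409
1409 mod 27 = 5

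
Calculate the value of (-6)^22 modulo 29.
Using repeated squaring. (-6) ≡ 23 (mod 29). 22 = 16 + 4 + 2 (binary 10110). Repeated squaring mod 29: 23^1 ≡ 23; 23^2 ≡ 23² = 529 ≡ 7; 23^4 ≡ 7² = 49 ≡ 20; 23^8 ≡ 20² = 400 ≡ 23; 23^16 ≡ 23² = 529 ≡ 7. Multiply: (-6)^22 ≡ 23^16 × 23^4 × 23^2 ≡ 7 × 20 × 7 (mod 29): 7 × 20 = 140 ≡ 24; 24 × 7 = 168 ≡ 23. So (-6)^22 ≡ 23 (mod 29).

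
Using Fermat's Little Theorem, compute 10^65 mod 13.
By Fermat: 10^{12} ≡ 1 (mod 13). 65 = 5×12 + 5. So 10^{65} ≡ 10^{5} ≡ 4 (mod 13)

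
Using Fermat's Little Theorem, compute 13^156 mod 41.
By Fermat: 13^{40} ≡ 1 (mod 41). 156 = 3×40 + 36. So 13^{156} ≡ 13^{36} ≡ 23 (mod 41)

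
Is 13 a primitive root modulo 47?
Yes

To verify, check if 13^(46/q) ≢ 1 (mod 47) for each prime divisor q of 46
Divisors of 46 = 46: [1, 2, 23, 46]
  13^(46/2) = 13^23 ≡ 46 (mod 47)
  13^(46/23) = 13^2 ≡ 28 (mod 47)
Conclusion: 13 is a primitive root modulo 47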